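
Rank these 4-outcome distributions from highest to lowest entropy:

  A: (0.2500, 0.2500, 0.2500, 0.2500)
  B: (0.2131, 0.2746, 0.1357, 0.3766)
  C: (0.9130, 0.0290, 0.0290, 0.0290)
A > B > C

Key insight: Entropy is maximized by uniform distributions and minimized by concentrated distributions.

- Uniform distributions have maximum entropy log₂(4) = 2.0000 bits
- The more "peaked" or concentrated a distribution, the lower its entropy

Entropies:
  H(A) = 2.0000 bits
  H(B) = 1.9089 bits
  H(C) = 0.5643 bits

Ranking: A > B > C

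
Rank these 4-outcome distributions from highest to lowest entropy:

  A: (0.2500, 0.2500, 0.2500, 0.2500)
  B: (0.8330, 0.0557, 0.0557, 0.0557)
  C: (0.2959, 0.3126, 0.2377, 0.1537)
A > C > B

Key insight: Entropy is maximized by uniform distributions and minimized by concentrated distributions.

- Uniform distributions have maximum entropy log₂(4) = 2.0000 bits
- The more "peaked" or concentrated a distribution, the lower its entropy

Entropies:
  H(A) = 2.0000 bits
  H(B) = 0.9155 bits
  H(C) = 1.9523 bits

Ranking: A > C > B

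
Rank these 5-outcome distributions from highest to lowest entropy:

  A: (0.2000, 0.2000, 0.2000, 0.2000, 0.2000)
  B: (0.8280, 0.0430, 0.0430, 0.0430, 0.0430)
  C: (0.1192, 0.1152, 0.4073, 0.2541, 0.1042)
A > C > B

Key insight: Entropy is maximized by uniform distributions and minimized by concentrated distributions.

- Uniform distributions have maximum entropy log₂(5) = 2.3219 bits
- The more "peaked" or concentrated a distribution, the lower its entropy

Entropies:
  H(A) = 2.3219 bits
  H(B) = 1.0063 bits
  H(C) = 2.0949 bits

Ranking: A > C > B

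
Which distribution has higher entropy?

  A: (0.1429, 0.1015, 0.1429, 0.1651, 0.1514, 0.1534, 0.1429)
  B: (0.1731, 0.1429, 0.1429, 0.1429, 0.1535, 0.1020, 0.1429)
A

Both distributions are close to uniform, making this a harder comparison.

H(A) = 2.7944 bits
H(B) = 2.7931 bits

The distribution closer to uniform has higher entropy.
Answer: A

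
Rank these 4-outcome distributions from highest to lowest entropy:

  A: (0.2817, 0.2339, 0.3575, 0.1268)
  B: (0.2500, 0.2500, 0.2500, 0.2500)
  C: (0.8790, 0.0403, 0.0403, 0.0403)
B > A > C

Key insight: Entropy is maximized by uniform distributions and minimized by concentrated distributions.

- Uniform distributions have maximum entropy log₂(4) = 2.0000 bits
- The more "peaked" or concentrated a distribution, the lower its entropy

Entropies:
  H(A) = 1.9135 bits
  H(B) = 2.0000 bits
  H(C) = 0.7240 bits

Ranking: B > A > C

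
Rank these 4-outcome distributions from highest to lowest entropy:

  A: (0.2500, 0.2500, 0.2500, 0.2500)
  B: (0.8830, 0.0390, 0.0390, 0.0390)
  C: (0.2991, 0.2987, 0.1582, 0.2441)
A > C > B

Key insight: Entropy is maximized by uniform distributions and minimized by concentrated distributions.

- Uniform distributions have maximum entropy log₂(4) = 2.0000 bits
- The more "peaked" or concentrated a distribution, the lower its entropy

Entropies:
  H(A) = 2.0000 bits
  H(B) = 0.7061 bits
  H(C) = 1.9589 bits

Ranking: A > C > B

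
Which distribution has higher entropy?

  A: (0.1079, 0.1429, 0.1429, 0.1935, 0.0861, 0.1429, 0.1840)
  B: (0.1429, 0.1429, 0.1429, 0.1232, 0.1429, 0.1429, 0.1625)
B

Both distributions are close to uniform, making this a harder comparison.

H(A) = 2.7621 bits
H(B) = 2.8034 bits

The distribution closer to uniform has higher entropy.
Answer: B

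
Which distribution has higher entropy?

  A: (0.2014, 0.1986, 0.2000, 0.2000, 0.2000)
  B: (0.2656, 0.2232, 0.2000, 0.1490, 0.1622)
A

Both distributions are close to uniform, making this a harder comparison.

H(A) = 2.3219 bits
H(B) = 2.2901 bits

The distribution closer to uniform has higher entropy.
Answer: A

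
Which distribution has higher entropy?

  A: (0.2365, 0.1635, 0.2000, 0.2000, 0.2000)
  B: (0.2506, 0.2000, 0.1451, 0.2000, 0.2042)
A

Both distributions are close to uniform, making this a harder comparison.

H(A) = 2.3122 bits
H(B) = 2.3013 bits

The distribution closer to uniform has higher entropy.
Answer: A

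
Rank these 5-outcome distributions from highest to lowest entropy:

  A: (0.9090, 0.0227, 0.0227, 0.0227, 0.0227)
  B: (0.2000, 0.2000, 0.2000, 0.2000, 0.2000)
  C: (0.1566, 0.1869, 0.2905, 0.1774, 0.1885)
B > C > A

Key insight: Entropy is maximized by uniform distributions and minimized by concentrated distributions.

- Uniform distributions have maximum entropy log₂(5) = 2.3219 bits
- The more "peaked" or concentrated a distribution, the lower its entropy

Entropies:
  H(A) = 0.6218 bits
  H(B) = 2.3219 bits
  H(C) = 2.2857 bits

Ranking: B > C > A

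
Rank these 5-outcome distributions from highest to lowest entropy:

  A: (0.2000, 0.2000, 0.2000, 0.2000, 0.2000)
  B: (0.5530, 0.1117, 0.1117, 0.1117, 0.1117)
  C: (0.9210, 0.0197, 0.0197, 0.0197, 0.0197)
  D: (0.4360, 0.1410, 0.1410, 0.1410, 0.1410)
A > D > B > C

Key insight: Entropy is maximized by uniform distributions and minimized by concentrated distributions.

Entropies:
  H(A) = 2.3219 bits
  H(B) = 1.8859 bits
  H(C) = 0.5566 bits
  H(D) = 2.1161 bits

Ranking: A > D > B > C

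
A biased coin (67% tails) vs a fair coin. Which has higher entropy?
Fair coin

The fair coin is uniform (p=0.5), maximizing binary entropy at 1 bit. The biased coin has H(0.67) ≈ 0.915 bits — its outcome is more predictable, so its entropy is lower.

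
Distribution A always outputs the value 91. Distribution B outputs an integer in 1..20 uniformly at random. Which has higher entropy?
B

A is deterministic, so H(A) = 0. B is uniform over 20 outcomes, so H(B) = log₂(20) = 4.322 bits. Any distribution with genuine randomness has higher entropy than a deterministic one.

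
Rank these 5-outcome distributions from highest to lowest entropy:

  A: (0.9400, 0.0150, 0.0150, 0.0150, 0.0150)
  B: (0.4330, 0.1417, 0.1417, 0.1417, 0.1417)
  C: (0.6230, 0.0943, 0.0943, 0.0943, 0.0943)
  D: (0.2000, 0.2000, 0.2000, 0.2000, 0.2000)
D > B > C > A

Key insight: Entropy is maximized by uniform distributions and minimized by concentrated distributions.

Entropies:
  H(A) = 0.4474 bits
  H(B) = 2.1210 bits
  H(C) = 1.7099 bits
  H(D) = 2.3219 bits

Ranking: D > B > C > A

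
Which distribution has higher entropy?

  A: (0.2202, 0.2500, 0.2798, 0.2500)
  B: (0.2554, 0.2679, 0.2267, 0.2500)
B

Both distributions are close to uniform, making this a harder comparison.

H(A) = 1.9949 bits
H(B) = 1.9974 bits

The distribution closer to uniform has higher entropy.
Answer: B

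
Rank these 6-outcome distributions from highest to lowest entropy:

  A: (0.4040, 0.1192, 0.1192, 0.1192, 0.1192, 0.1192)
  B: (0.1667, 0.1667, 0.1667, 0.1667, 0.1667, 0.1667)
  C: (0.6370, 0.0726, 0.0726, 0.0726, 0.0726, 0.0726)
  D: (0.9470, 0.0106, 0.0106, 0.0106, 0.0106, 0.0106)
B > A > C > D

Key insight: Entropy is maximized by uniform distributions and minimized by concentrated distributions.

Entropies:
  H(A) = 2.3571 bits
  H(B) = 2.5850 bits
  H(C) = 1.7880 bits
  H(D) = 0.4221 bits

Ranking: B > A > C > D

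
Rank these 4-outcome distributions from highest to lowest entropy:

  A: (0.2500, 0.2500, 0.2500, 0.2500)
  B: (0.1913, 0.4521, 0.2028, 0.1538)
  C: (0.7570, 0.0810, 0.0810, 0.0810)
A > B > C

Key insight: Entropy is maximized by uniform distributions and minimized by concentrated distributions.

- Uniform distributions have maximum entropy log₂(4) = 2.0000 bits
- The more "peaked" or concentrated a distribution, the lower its entropy

Entropies:
  H(A) = 2.0000 bits
  H(B) = 1.8564 bits
  H(C) = 1.1851 bits

Ranking: A > B > C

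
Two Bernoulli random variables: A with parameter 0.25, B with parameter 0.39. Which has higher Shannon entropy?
B

For binary distributions, entropy is maximized at p=0.5 and decreases as p moves toward 0 or 1.

H(A) = H(0.25) = 0.8113 bits
H(B) = H(0.39) = 0.9648 bits

Distribution B (p=0.39) is closer to uniform (p=0.5), so it has higher entropy.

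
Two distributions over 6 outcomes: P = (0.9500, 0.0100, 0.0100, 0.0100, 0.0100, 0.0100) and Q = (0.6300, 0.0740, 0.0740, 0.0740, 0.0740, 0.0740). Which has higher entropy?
Q

P is highly concentrated on one outcome (95%), making it nearly deterministic. Q spreads its mass more evenly (max 63%). The more spread-out distribution has higher entropy: H(P) ≈ 0.402 bits, H(Q) ≈ 1.810 bits.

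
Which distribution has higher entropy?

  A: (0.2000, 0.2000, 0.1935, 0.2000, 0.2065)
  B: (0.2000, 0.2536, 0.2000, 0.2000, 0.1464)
A

Both distributions are close to uniform, making this a harder comparison.

H(A) = 2.3216 bits
H(B) = 2.3010 bits

The distribution closer to uniform has higher entropy.
Answer: A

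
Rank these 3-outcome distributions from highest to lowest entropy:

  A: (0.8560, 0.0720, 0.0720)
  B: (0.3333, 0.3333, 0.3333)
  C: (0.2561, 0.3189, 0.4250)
B > C > A

Key insight: Entropy is maximized by uniform distributions and minimized by concentrated distributions.

- Uniform distributions have maximum entropy log₂(3) = 1.5850 bits
- The more "peaked" or concentrated a distribution, the lower its entropy

Entropies:
  H(A) = 0.7386 bits
  H(B) = 1.5850 bits
  H(C) = 1.5538 bits

Ranking: B > C > A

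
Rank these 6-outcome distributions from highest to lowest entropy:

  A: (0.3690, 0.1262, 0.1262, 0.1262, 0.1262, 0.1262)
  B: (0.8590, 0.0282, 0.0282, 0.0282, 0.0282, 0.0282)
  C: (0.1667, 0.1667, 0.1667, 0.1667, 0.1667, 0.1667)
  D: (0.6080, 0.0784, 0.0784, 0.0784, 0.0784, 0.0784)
C > A > D > B

Key insight: Entropy is maximized by uniform distributions and minimized by concentrated distributions.

Entropies:
  H(A) = 2.4150 bits
  H(B) = 0.9142 bits
  H(C) = 2.5850 bits
  H(D) = 1.8763 bits

Ranking: C > A > D > B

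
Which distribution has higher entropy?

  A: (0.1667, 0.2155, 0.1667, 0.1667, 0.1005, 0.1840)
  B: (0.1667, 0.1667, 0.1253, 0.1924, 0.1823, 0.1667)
B

Both distributions are close to uniform, making this a harder comparison.

H(A) = 2.5522 bits
H(B) = 2.5731 bits

The distribution closer to uniform has higher entropy.
Answer: B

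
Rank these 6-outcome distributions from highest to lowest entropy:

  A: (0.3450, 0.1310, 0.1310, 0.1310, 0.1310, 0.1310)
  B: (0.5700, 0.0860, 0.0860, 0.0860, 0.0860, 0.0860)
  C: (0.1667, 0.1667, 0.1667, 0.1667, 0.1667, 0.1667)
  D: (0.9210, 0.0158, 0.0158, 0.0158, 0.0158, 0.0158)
C > A > B > D

Key insight: Entropy is maximized by uniform distributions and minimized by concentrated distributions.

Entropies:
  H(A) = 2.4504 bits
  H(B) = 1.9842 bits
  H(C) = 2.5850 bits
  H(D) = 0.5821 bits

Ranking: C > A > B > D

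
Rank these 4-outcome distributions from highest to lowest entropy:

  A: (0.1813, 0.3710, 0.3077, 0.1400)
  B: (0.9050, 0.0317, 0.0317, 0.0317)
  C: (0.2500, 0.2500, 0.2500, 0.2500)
C > A > B

Key insight: Entropy is maximized by uniform distributions and minimized by concentrated distributions.

- Uniform distributions have maximum entropy log₂(4) = 2.0000 bits
- The more "peaked" or concentrated a distribution, the lower its entropy

Entropies:
  H(A) = 1.8976 bits
  H(B) = 0.6035 bits
  H(C) = 2.0000 bits

Ranking: C > A > B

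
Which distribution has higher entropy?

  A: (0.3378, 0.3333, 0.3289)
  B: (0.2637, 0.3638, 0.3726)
A

Both distributions are close to uniform, making this a harder comparison.

H(A) = 1.5849 bits
H(B) = 1.5685 bits

The distribution closer to uniform has higher entropy.
Answer: A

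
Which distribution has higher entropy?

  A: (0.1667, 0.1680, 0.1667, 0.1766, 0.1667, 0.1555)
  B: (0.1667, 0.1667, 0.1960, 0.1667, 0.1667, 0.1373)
A

Both distributions are close to uniform, making this a harder comparison.

H(A) = 2.5840 bits
H(B) = 2.5775 bits

The distribution closer to uniform has higher entropy.
Answer: A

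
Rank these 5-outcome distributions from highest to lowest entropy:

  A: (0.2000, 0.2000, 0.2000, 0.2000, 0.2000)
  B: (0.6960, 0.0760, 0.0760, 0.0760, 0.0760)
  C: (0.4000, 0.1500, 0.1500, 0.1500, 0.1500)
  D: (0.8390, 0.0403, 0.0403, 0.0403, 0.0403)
A > C > B > D

Key insight: Entropy is maximized by uniform distributions and minimized by concentrated distributions.

Entropies:
  H(A) = 2.3219 bits
  H(B) = 1.4941 bits
  H(C) = 2.1710 bits
  H(D) = 0.9587 bits

Ranking: A > C > B > D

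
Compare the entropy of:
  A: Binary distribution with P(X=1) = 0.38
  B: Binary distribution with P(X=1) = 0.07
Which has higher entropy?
A

For binary distributions, entropy is maximized at p=0.5 and decreases as p moves toward 0 or 1.

H(A) = H(0.38) = 0.9580 bits
H(B) = H(0.07) = 0.3659 bits

Distribution A (p=0.38) is closer to uniform (p=0.5), so it has higher entropy.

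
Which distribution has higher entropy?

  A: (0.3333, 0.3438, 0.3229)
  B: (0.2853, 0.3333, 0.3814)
A

Both distributions are close to uniform, making this a harder comparison.

H(A) = 1.5845 bits
H(B) = 1.5749 bits

The distribution closer to uniform has higher entropy.
Answer: A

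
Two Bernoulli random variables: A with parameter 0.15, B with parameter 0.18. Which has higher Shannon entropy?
B

For binary distributions, entropy is maximized at p=0.5 and decreases as p moves toward 0 or 1.

H(A) = H(0.15) = 0.6098 bits
H(B) = H(0.18) = 0.6801 bits

Distribution B (p=0.18) is closer to uniform (p=0.5), so it has higher entropy.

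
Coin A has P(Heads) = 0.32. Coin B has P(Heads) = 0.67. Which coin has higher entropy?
B

For binary distributions, entropy is maximized at p=0.5 and decreases as p moves toward 0 or 1.

H(A) = H(0.32) = 0.9044 bits
H(B) = H(0.67) = 0.9149 bits

Distribution B (p=0.67) is closer to uniform (p=0.5), so it has higher entropy.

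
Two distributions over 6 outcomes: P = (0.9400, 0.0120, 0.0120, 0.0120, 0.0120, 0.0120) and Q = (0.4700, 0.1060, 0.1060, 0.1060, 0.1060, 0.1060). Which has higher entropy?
Q

P is highly concentrated on one outcome (94%), making it nearly deterministic. Q spreads its mass more evenly (max 47%). The more spread-out distribution has higher entropy: H(P) ≈ 0.467 bits, H(Q) ≈ 2.228 bits.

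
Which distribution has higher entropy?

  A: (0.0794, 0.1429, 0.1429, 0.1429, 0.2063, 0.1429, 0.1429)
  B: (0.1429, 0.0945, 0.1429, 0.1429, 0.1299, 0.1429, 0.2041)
B

Both distributions are close to uniform, making this a harder comparison.

H(A) = 2.7652 bits
H(B) = 2.7763 bits

The distribution closer to uniform has higher entropy.
Answer: B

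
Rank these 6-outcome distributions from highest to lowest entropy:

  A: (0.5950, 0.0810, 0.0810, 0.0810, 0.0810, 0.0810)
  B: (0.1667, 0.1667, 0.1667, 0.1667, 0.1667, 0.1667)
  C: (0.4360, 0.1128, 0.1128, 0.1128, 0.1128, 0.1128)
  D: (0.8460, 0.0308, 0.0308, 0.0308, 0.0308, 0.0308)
B > C > A > D

Key insight: Entropy is maximized by uniform distributions and minimized by concentrated distributions.

Entropies:
  H(A) = 1.9142 bits
  H(B) = 2.5850 bits
  H(C) = 2.2977 bits
  H(D) = 0.9773 bits

Ranking: B > C > A > D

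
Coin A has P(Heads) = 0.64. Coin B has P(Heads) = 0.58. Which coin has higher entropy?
B

For binary distributions, entropy is maximized at p=0.5 and decreases as p moves toward 0 or 1.

H(A) = H(0.64) = 0.9427 bits
H(B) = H(0.58) = 0.9815 bits

Distribution B (p=0.58) is closer to uniform (p=0.5), so it has higher entropy.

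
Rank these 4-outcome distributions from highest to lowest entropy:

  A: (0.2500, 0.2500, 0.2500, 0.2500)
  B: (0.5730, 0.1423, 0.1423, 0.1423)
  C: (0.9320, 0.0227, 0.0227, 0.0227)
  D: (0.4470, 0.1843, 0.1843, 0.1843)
A > D > B > C

Key insight: Entropy is maximized by uniform distributions and minimized by concentrated distributions.

Entropies:
  H(A) = 2.0000 bits
  H(B) = 1.6613 bits
  H(C) = 0.4662 bits
  H(D) = 1.8684 bits

Ranking: A > D > B > C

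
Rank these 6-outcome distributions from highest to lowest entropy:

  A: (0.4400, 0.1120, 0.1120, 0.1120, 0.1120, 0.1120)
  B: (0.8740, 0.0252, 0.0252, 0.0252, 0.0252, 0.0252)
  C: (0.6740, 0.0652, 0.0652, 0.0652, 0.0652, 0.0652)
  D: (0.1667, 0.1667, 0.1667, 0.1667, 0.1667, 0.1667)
D > A > C > B

Key insight: Entropy is maximized by uniform distributions and minimized by concentrated distributions.

Entropies:
  H(A) = 2.2899 bits
  H(B) = 0.8389 bits
  H(C) = 1.6677 bits
  H(D) = 2.5850 bits

Ranking: D > A > C > B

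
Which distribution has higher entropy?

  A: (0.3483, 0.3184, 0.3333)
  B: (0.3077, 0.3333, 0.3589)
A

Both distributions are close to uniform, making this a harder comparison.

H(A) = 1.5840 bits
H(B) = 1.5821 bits

The distribution closer to uniform has higher entropy.
Answer: A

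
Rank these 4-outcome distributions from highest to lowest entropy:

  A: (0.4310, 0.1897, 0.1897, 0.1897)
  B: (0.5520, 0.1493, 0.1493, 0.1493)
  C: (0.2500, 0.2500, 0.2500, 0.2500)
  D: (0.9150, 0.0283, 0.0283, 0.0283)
C > A > B > D

Key insight: Entropy is maximized by uniform distributions and minimized by concentrated distributions.

Entropies:
  H(A) = 1.8881 bits
  H(B) = 1.7022 bits
  H(C) = 2.0000 bits
  H(D) = 0.5543 bits

Ranking: C > A > B > D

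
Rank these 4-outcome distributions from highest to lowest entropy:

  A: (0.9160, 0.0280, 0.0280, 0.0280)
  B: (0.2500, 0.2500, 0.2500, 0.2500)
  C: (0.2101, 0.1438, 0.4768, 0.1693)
B > C > A

Key insight: Entropy is maximized by uniform distributions and minimized by concentrated distributions.

- Uniform distributions have maximum entropy log₂(4) = 2.0000 bits
- The more "peaked" or concentrated a distribution, the lower its entropy

Entropies:
  H(A) = 0.5493 bits
  H(B) = 2.0000 bits
  H(C) = 1.8186 bits

Ranking: B > C > A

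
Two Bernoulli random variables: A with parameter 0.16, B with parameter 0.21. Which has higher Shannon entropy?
B

For binary distributions, entropy is maximized at p=0.5 and decreases as p moves toward 0 or 1.

H(A) = H(0.16) = 0.6343 bits
H(B) = H(0.21) = 0.7415 bits

Distribution B (p=0.21) is closer to uniform (p=0.5), so it has higher entropy.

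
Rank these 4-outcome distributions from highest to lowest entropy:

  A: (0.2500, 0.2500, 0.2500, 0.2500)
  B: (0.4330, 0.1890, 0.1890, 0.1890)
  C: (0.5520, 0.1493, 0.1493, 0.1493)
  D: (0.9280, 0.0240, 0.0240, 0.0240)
A > B > C > D

Key insight: Entropy is maximized by uniform distributions and minimized by concentrated distributions.

Entropies:
  H(A) = 2.0000 bits
  H(B) = 1.8857 bits
  H(C) = 1.7022 bits
  H(D) = 0.4875 bits

Ranking: A > B > C > D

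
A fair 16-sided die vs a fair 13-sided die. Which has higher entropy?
16-sided die

Both are uniform distributions; for uniform over n outcomes, H = log₂(n). H(16-sided) = log₂(16) = 4.000 bits and H(13-sided) = log₂(13) = 3.700 bits. More outcomes in a uniform distribution means higher entropy.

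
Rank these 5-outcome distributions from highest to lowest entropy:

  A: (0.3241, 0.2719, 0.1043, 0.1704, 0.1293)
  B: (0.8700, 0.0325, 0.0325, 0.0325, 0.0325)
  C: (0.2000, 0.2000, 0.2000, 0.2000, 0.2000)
C > A > B

Key insight: Entropy is maximized by uniform distributions and minimized by concentrated distributions.

- Uniform distributions have maximum entropy log₂(5) = 2.3219 bits
- The more "peaked" or concentrated a distribution, the lower its entropy

Entropies:
  H(A) = 2.1944 bits
  H(B) = 0.8174 bits
  H(C) = 2.3219 bits

Ranking: C > A > B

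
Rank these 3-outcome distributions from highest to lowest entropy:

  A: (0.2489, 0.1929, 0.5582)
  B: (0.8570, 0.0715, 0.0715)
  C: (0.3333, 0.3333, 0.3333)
C > A > B

Key insight: Entropy is maximized by uniform distributions and minimized by concentrated distributions.

- Uniform distributions have maximum entropy log₂(3) = 1.5850 bits
- The more "peaked" or concentrated a distribution, the lower its entropy

Entropies:
  H(A) = 1.4269 bits
  H(B) = 0.7350 bits
  H(C) = 1.5850 bits

Ranking: C > A > B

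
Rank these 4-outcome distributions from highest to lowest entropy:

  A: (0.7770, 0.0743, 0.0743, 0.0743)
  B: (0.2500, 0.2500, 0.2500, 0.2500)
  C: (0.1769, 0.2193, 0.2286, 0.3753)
B > C > A

Key insight: Entropy is maximized by uniform distributions and minimized by concentrated distributions.

- Uniform distributions have maximum entropy log₂(4) = 2.0000 bits
- The more "peaked" or concentrated a distribution, the lower its entropy

Entropies:
  H(A) = 1.1191 bits
  H(B) = 2.0000 bits
  H(C) = 1.9394 bits

Ranking: B > C > A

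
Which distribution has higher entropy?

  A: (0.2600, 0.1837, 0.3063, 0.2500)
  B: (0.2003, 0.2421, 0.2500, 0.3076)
B

Both distributions are close to uniform, making this a harder comparison.

H(A) = 1.9772 bits
H(B) = 1.9832 bits

The distribution closer to uniform has higher entropy.
Answer: B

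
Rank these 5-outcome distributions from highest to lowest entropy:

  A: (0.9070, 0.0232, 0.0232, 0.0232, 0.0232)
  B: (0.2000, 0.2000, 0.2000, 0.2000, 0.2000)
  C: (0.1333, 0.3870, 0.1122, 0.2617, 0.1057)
B > C > A

Key insight: Entropy is maximized by uniform distributions and minimized by concentrated distributions.

- Uniform distributions have maximum entropy log₂(5) = 2.3219 bits
- The more "peaked" or concentrated a distribution, the lower its entropy

Entropies:
  H(A) = 0.6324 bits
  H(B) = 2.3219 bits
  H(C) = 2.1206 bits

Ranking: B > C > A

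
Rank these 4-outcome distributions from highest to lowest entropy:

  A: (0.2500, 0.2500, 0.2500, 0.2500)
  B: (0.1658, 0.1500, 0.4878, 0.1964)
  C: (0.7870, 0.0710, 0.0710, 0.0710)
A > B > C

Key insight: Entropy is maximized by uniform distributions and minimized by concentrated distributions.

- Uniform distributions have maximum entropy log₂(4) = 2.0000 bits
- The more "peaked" or concentrated a distribution, the lower its entropy

Entropies:
  H(A) = 2.0000 bits
  H(B) = 1.8068 bits
  H(C) = 1.0848 bits

Ranking: A > B > C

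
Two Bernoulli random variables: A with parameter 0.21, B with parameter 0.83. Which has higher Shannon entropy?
A

For binary distributions, entropy is maximized at p=0.5 and decreases as p moves toward 0 or 1.

H(A) = H(0.21) = 0.7415 bits
H(B) = H(0.83) = 0.6577 bits

Distribution A (p=0.21) is closer to uniform (p=0.5), so it has higher entropy.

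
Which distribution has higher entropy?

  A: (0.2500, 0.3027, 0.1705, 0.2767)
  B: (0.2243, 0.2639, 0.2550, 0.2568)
B

Both distributions are close to uniform, making this a harder comparison.

H(A) = 1.9700 bits
H(B) = 1.9973 bits

The distribution closer to uniform has higher entropy.
Answer: B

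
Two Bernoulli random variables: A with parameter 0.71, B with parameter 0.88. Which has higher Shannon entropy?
A

For binary distributions, entropy is maximized at p=0.5 and decreases as p moves toward 0 or 1.

H(A) = H(0.71) = 0.8687 bits
H(B) = H(0.88) = 0.5294 bits

Distribution A (p=0.71) is closer to uniform (p=0.5), so it has higher entropy.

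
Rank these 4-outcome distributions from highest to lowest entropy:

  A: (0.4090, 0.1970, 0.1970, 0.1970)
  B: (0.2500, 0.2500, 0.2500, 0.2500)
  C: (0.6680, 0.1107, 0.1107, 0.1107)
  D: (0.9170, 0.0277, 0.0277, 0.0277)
B > A > C > D

Key insight: Entropy is maximized by uniform distributions and minimized by concentrated distributions.

Entropies:
  H(A) = 1.9127 bits
  H(B) = 2.0000 bits
  H(C) = 1.4432 bits
  H(D) = 0.5442 bits

Ranking: B > A > C > D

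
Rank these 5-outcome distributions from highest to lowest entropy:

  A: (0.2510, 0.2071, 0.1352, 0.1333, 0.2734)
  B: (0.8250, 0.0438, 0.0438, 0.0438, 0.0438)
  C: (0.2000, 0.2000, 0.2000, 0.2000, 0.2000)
C > A > B

Key insight: Entropy is maximized by uniform distributions and minimized by concentrated distributions.

- Uniform distributions have maximum entropy log₂(5) = 2.3219 bits
- The more "peaked" or concentrated a distribution, the lower its entropy

Entropies:
  H(A) = 2.2603 bits
  H(B) = 1.0190 bits
  H(C) = 2.3219 bits

Ranking: C > A > B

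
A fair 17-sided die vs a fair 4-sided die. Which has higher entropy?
17-sided die

Both are uniform distributions; for uniform over n outcomes, H = log₂(n). H(17-sided) = log₂(17) = 4.087 bits and H(4-sided) = log₂(4) = 2.000 bits. More outcomes in a uniform distribution means higher entropy.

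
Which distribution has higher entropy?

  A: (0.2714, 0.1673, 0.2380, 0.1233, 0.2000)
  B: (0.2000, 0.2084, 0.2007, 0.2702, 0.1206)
B

Both distributions are close to uniform, making this a harder comparison.

H(A) = 2.2718 bits
H(B) = 2.2791 bits

The distribution closer to uniform has higher entropy.
Answer: B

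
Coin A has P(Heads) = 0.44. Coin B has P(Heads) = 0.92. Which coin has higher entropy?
A

For binary distributions, entropy is maximized at p=0.5 and decreases as p moves toward 0 or 1.

H(A) = H(0.44) = 0.9896 bits
H(B) = H(0.92) = 0.4022 bits

Distribution A (p=0.44) is closer to uniform (p=0.5), so it has higher entropy.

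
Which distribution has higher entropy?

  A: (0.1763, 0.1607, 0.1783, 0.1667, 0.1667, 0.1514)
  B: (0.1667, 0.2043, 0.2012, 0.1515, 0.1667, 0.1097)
A

Both distributions are close to uniform, making this a harder comparison.

H(A) = 2.5828 bits
H(B) = 2.5574 bits

The distribution closer to uniform has higher entropy.
Answer: A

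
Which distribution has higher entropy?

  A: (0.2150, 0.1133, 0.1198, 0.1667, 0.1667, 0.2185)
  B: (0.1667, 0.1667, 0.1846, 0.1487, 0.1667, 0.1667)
B

Both distributions are close to uniform, making this a harder comparison.

H(A) = 2.5407 bits
H(B) = 2.5822 bits

The distribution closer to uniform has higher entropy.
Answer: B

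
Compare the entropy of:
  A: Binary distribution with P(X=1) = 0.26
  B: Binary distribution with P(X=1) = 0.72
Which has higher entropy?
B

For binary distributions, entropy is maximized at p=0.5 and decreases as p moves toward 0 or 1.

H(A) = H(0.26) = 0.8267 bits
H(B) = H(0.72) = 0.8555 bits

Distribution B (p=0.72) is closer to uniform (p=0.5), so it has higher entropy.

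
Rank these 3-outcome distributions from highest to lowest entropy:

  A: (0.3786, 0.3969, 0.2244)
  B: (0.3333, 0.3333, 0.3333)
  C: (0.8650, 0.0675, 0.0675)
B > A > C

Key insight: Entropy is maximized by uniform distributions and minimized by concentrated distributions.

- Uniform distributions have maximum entropy log₂(3) = 1.5850 bits
- The more "peaked" or concentrated a distribution, the lower its entropy

Entropies:
  H(A) = 1.5434 bits
  H(B) = 1.5850 bits
  H(C) = 0.7060 bits

Ranking: B > A > C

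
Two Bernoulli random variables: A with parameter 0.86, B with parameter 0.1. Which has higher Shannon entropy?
A

For binary distributions, entropy is maximized at p=0.5 and decreases as p moves toward 0 or 1.

H(A) = H(0.86) = 0.5842 bits
H(B) = H(0.1) = 0.4690 bits

Distribution A (p=0.86) is closer to uniform (p=0.5), so it has higher entropy.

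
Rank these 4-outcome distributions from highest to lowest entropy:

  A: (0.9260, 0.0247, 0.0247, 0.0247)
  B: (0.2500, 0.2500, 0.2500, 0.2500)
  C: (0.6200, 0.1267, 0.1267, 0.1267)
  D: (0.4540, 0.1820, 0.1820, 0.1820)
B > D > C > A

Key insight: Entropy is maximized by uniform distributions and minimized by concentrated distributions.

Entropies:
  H(A) = 0.4980 bits
  H(B) = 2.0000 bits
  H(C) = 1.5603 bits
  H(D) = 1.8593 bits

Ranking: B > D > C > A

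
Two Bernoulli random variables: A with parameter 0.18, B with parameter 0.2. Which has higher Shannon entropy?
B

For binary distributions, entropy is maximized at p=0.5 and decreases as p moves toward 0 or 1.

H(A) = H(0.18) = 0.6801 bits
H(B) = H(0.2) = 0.7219 bits

Distribution B (p=0.2) is closer to uniform (p=0.5), so it has higher entropy.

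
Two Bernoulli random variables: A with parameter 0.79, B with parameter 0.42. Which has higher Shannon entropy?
B

For binary distributions, entropy is maximized at p=0.5 and decreases as p moves toward 0 or 1.

H(A) = H(0.79) = 0.7415 bits
H(B) = H(0.42) = 0.9815 bits

Distribution B (p=0.42) is closer to uniform (p=0.5), so it has higher entropy.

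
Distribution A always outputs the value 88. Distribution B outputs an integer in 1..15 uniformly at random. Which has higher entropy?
B

A is deterministic, so H(A) = 0. B is uniform over 15 outcomes, so H(B) = log₂(15) = 3.907 bits. Any distribution with genuine randomness has higher entropy than a deterministic one.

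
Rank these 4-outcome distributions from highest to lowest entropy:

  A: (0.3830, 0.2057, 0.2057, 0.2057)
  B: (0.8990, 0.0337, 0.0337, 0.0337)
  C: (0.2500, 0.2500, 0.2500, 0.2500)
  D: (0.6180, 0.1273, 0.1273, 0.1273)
C > A > D > B

Key insight: Entropy is maximized by uniform distributions and minimized by concentrated distributions.

Entropies:
  H(A) = 1.9381 bits
  H(B) = 0.6322 bits
  H(C) = 2.0000 bits
  H(D) = 1.5649 bits

Ranking: C > A > D > B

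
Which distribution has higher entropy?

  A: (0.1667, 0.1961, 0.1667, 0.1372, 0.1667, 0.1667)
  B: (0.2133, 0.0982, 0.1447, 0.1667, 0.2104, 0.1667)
A

Both distributions are close to uniform, making this a harder comparison.

H(A) = 2.5774 bits
H(B) = 2.5427 bits

The distribution closer to uniform has higher entropy.
Answer: A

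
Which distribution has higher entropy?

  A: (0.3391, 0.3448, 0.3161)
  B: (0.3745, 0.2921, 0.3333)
A

Both distributions are close to uniform, making this a harder comparison.

H(A) = 1.5840 bits
H(B) = 1.5776 bits

The distribution closer to uniform has higher entropy.
Answer: A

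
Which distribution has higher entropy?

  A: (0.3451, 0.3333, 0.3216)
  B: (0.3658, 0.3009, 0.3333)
A

Both distributions are close to uniform, making this a harder comparison.

H(A) = 1.5844 bits
H(B) = 1.5804 bits

The distribution closer to uniform has higher entropy.
Answer: A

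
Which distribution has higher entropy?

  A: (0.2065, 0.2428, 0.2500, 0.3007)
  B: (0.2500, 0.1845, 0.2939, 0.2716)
A

Both distributions are close to uniform, making this a harder comparison.

H(A) = 1.9871 bits
H(B) = 1.9798 bits

The distribution closer to uniform has higher entropy.
Answer: A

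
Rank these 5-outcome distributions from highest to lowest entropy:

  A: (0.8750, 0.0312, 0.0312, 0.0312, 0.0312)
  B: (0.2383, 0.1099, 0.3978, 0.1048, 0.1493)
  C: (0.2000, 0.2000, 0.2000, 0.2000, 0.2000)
C > B > A

Key insight: Entropy is maximized by uniform distributions and minimized by concentrated distributions.

- Uniform distributions have maximum entropy log₂(5) = 2.3219 bits
- The more "peaked" or concentrated a distribution, the lower its entropy

Entropies:
  H(A) = 0.7936 bits
  H(B) = 2.1227 bits
  H(C) = 2.3219 bits

Ranking: C > B > A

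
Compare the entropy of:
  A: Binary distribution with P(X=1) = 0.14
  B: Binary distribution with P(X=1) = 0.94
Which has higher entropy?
A

For binary distributions, entropy is maximized at p=0.5 and decreases as p moves toward 0 or 1.

H(A) = H(0.14) = 0.5842 bits
H(B) = H(0.94) = 0.3274 bits

Distribution A (p=0.14) is closer to uniform (p=0.5), so it has higher entropy.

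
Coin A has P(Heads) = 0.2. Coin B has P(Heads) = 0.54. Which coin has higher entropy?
B

For binary distributions, entropy is maximized at p=0.5 and decreases as p moves toward 0 or 1.

H(A) = H(0.2) = 0.7219 bits
H(B) = H(0.54) = 0.9954 bits

Distribution B (p=0.54) is closer to uniform (p=0.5), so it has higher entropy.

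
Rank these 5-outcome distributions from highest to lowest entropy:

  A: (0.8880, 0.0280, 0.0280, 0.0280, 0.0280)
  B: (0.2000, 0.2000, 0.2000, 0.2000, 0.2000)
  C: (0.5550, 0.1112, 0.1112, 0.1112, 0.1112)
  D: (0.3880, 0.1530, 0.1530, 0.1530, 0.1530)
B > D > C > A

Key insight: Entropy is maximized by uniform distributions and minimized by concentrated distributions.

Entropies:
  H(A) = 0.7299 bits
  H(B) = 2.3219 bits
  H(C) = 1.8813 bits
  H(D) = 2.1875 bits

Ranking: B > D > C > A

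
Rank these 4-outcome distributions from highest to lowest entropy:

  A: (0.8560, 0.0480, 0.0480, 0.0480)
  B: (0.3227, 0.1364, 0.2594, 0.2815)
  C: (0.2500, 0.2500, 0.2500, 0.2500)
C > B > A

Key insight: Entropy is maximized by uniform distributions and minimized by concentrated distributions.

- Uniform distributions have maximum entropy log₂(4) = 2.0000 bits
- The more "peaked" or concentrated a distribution, the lower its entropy

Entropies:
  H(A) = 0.8229 bits
  H(B) = 1.9384 bits
  H(C) = 2.0000 bits

Ranking: C > B > A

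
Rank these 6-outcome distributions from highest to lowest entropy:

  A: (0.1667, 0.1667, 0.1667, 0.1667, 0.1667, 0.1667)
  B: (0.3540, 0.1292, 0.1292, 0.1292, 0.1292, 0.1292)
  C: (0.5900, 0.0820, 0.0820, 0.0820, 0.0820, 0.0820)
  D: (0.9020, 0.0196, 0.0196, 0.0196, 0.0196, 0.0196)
A > B > C > D

Key insight: Entropy is maximized by uniform distributions and minimized by concentrated distributions.

Entropies:
  H(A) = 2.5850 bits
  H(B) = 2.4376 bits
  H(C) = 1.9285 bits
  H(D) = 0.6902 bits

Ranking: A > B > C > D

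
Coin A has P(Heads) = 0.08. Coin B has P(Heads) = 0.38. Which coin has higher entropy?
B

For binary distributions, entropy is maximized at p=0.5 and decreases as p moves toward 0 or 1.

H(A) = H(0.08) = 0.4022 bits
H(B) = H(0.38) = 0.9580 bits

Distribution B (p=0.38) is closer to uniform (p=0.5), so it has higher entropy.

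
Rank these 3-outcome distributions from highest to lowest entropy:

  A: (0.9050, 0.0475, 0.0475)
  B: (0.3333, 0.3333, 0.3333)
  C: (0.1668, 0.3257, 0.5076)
B > C > A

Key insight: Entropy is maximized by uniform distributions and minimized by concentrated distributions.

- Uniform distributions have maximum entropy log₂(3) = 1.5850 bits
- The more "peaked" or concentrated a distribution, the lower its entropy

Entropies:
  H(A) = 0.5479 bits
  H(B) = 1.5850 bits
  H(C) = 1.4546 bits

Ranking: B > C > A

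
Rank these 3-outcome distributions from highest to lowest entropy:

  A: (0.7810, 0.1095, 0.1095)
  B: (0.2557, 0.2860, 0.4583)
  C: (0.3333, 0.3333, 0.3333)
C > B > A

Key insight: Entropy is maximized by uniform distributions and minimized by concentrated distributions.

- Uniform distributions have maximum entropy log₂(3) = 1.5850 bits
- The more "peaked" or concentrated a distribution, the lower its entropy

Entropies:
  H(A) = 0.9773 bits
  H(B) = 1.5354 bits
  H(C) = 1.5850 bits

Ranking: C > B > A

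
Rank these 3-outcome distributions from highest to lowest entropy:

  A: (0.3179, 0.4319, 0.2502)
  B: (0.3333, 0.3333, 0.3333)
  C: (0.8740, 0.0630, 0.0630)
B > A > C

Key insight: Entropy is maximized by uniform distributions and minimized by concentrated distributions.

- Uniform distributions have maximum entropy log₂(3) = 1.5850 bits
- The more "peaked" or concentrated a distribution, the lower its entropy

Entropies:
  H(A) = 1.5488 bits
  H(B) = 1.5850 bits
  H(C) = 0.6724 bits

Ranking: B > A > C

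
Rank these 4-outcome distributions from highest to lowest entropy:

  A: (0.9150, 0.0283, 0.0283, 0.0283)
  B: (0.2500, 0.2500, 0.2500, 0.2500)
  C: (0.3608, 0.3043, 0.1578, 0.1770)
B > C > A

Key insight: Entropy is maximized by uniform distributions and minimized by concentrated distributions.

- Uniform distributions have maximum entropy log₂(4) = 2.0000 bits
- The more "peaked" or concentrated a distribution, the lower its entropy

Entropies:
  H(A) = 0.5543 bits
  H(B) = 2.0000 bits
  H(C) = 1.9155 bits

Ranking: B > C > A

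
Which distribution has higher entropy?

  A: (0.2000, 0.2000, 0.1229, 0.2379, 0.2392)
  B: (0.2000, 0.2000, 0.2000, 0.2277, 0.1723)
B

Both distributions are close to uniform, making this a harder comparison.

H(A) = 2.2870 bits
H(B) = 2.3164 bits

The distribution closer to uniform has higher entropy.
Answer: B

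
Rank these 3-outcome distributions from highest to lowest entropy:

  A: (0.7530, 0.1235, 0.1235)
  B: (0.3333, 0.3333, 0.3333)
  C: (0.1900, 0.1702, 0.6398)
B > C > A

Key insight: Entropy is maximized by uniform distributions and minimized by concentrated distributions.

- Uniform distributions have maximum entropy log₂(3) = 1.5850 bits
- The more "peaked" or concentrated a distribution, the lower its entropy

Entropies:
  H(A) = 1.0535 bits
  H(B) = 1.5850 bits
  H(C) = 1.3023 bits

Ranking: B > C > A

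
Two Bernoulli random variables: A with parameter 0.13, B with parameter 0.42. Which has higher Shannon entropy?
B

For binary distributions, entropy is maximized at p=0.5 and decreases as p moves toward 0 or 1.

H(A) = H(0.13) = 0.5574 bits
H(B) = H(0.42) = 0.9815 bits

Distribution B (p=0.42) is closer to uniform (p=0.5), so it has higher entropy.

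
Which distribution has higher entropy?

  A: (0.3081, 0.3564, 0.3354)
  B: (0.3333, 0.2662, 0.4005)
A

Both distributions are close to uniform, making this a harder comparison.

H(A) = 1.5824 bits
H(B) = 1.5653 bits

The distribution closer to uniform has higher entropy.
Answer: A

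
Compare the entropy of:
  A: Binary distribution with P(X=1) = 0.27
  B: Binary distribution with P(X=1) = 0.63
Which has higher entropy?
B

For binary distributions, entropy is maximized at p=0.5 and decreases as p moves toward 0 or 1.

H(A) = H(0.27) = 0.8415 bits
H(B) = H(0.63) = 0.9507 bits

Distribution B (p=0.63) is closer to uniform (p=0.5), so it has higher entropy.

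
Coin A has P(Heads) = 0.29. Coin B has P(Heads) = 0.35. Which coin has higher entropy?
B

For binary distributions, entropy is maximized at p=0.5 and decreases as p moves toward 0 or 1.

H(A) = H(0.29) = 0.8687 bits
H(B) = H(0.35) = 0.9341 bits

Distribution B (p=0.35) is closer to uniform (p=0.5), so it has higher entropy.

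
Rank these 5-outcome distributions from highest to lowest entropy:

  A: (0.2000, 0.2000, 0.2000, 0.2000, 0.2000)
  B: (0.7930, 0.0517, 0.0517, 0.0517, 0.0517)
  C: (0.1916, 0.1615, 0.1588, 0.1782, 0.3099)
A > C > B

Key insight: Entropy is maximized by uniform distributions and minimized by concentrated distributions.

- Uniform distributions have maximum entropy log₂(5) = 2.3219 bits
- The more "peaked" or concentrated a distribution, the lower its entropy

Entropies:
  H(A) = 2.3219 bits
  H(B) = 1.1497 bits
  H(C) = 2.2703 bits

Ranking: A > C > B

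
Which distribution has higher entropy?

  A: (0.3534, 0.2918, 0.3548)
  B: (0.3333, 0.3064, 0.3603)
B

Both distributions are close to uniform, making this a harder comparison.

H(A) = 1.5792 bits
H(B) = 1.5818 bits

The distribution closer to uniform has higher entropy.
Answer: B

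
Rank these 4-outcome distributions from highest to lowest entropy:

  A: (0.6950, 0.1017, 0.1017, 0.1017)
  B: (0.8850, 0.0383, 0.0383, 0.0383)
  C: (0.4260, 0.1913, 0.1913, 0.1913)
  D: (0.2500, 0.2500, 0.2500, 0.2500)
D > C > A > B

Key insight: Entropy is maximized by uniform distributions and minimized by concentrated distributions.

Entropies:
  H(A) = 1.3707 bits
  H(B) = 0.6971 bits
  H(C) = 1.8939 bits
  H(D) = 2.0000 bits

Ranking: D > C > A > B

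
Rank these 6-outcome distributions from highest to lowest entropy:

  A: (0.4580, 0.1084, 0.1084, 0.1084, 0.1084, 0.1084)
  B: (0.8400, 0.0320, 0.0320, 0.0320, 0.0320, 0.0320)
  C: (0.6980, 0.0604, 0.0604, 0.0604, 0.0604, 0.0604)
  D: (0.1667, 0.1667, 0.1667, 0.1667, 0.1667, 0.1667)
D > A > C > B

Key insight: Entropy is maximized by uniform distributions and minimized by concentrated distributions.

Entropies:
  H(A) = 2.2534 bits
  H(B) = 1.0058 bits
  H(C) = 1.5849 bits
  H(D) = 2.5850 bits

Ranking: D > A > C > B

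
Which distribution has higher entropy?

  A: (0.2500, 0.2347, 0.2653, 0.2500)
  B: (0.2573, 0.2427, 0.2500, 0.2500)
B

Both distributions are close to uniform, making this a harder comparison.

H(A) = 1.9987 bits
H(B) = 1.9997 bits

The distribution closer to uniform has higher entropy.
Answer: B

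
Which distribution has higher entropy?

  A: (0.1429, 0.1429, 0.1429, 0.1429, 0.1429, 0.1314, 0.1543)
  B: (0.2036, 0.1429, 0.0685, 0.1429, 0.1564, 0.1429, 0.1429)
A

Both distributions are close to uniform, making this a harder comparison.

H(A) = 2.8060 bits
H(B) = 2.7554 bits

The distribution closer to uniform has higher entropy.
Answer: A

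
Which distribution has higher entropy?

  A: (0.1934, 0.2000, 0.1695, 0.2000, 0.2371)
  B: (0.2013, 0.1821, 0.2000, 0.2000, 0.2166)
B

Both distributions are close to uniform, making this a harder comparison.

H(A) = 2.3136 bits
H(B) = 2.3198 bits

The distribution closer to uniform has higher entropy.
Answer: B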